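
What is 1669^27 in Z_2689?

2060

27 in binary is 11011, i.e. 27 = 16 + 8 + 2 + 1.
1669^1 ≡ 1669 (mod 2689)
1669^2 ≡ 1669^2 = 2785561 ≡ 2446 (mod 2689)
1669^4 ≡ 2446^2 = 5982916 ≡ 2580 (mod 2689)
1669^8 ≡ 2580^2 = 6656400 ≡ 1125 (mod 2689)
1669^16 ≡ 1125^2 = 1265625 ≡ 1795 (mod 2689)
1669^27 = 1669^16 × 1669^8 × 1669^2 × 1669^1 ≡ 1795 × 1125 × 2446 × 1669 (mod 2689).
Accumulate the product:
1795 × 1125 = 2019375 ≡ 2625
2625 × 2446 = 6420750 ≡ 2107
2107 × 1669 = 3516583 ≡ 2060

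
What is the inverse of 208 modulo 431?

201

Run the extended Euclidean algorithm:
431 = 2×208 + 15
208 = 13×15 + 13
15 = 1×13 + 2
13 = 6×2 + 1
2 = 2×1 + 0
gcd(208, 431) = 1, so the inverse exists.
Back-substitute for 1:
1 = 1×13 − 6×2
  = −6×15 + 7×13
  = 7×208 − 97×15
  = −97×431 + 201×208
So 208⁻¹ ≡ 201 (mod 431).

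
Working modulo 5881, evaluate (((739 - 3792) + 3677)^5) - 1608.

467

739 - 3792 = -3053 ≡ 2828 (mod 5881)
2828 + 3677 = 6505 ≡ 624 (mod 5881)
(624)^5 ≡ 2075 (mod 5881)
2075 - 1608 = 467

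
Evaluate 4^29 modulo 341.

256

29 in binary is 11101, i.e. 29 = 16 + 8 + 4 + 1.
4^1 ≡ 4 (mod 341)
4^2 ≡ 4^2 = 16 (mod 341)
4^4 ≡ 16^2 = 256 (mod 341)
4^8 ≡ 256^2 = 65536 ≡ 64 (mod 341)
4^16 ≡ 64^2 = 4096 ≡ 4 (mod 341)
4^29 = 4^16 × 4^8 × 4^4 × 4^1 ≡ 4 × 64 × 256 × 4 (mod 341).
Accumulate the product:
4 × 64 = 256
256 × 256 = 65536 ≡ 64
64 × 4 = 256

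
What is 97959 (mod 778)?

709

97959 = 125·778 + 709, so 97959 ≡ 709 (mod 778).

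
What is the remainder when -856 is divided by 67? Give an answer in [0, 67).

15

-856 = -13×67 + 15, so -856 ≡ 15 (mod 67).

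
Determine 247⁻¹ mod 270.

270 = 1*247 + 23
247 = 10*23 + 17
23 = 1*17 + 6
17 = 2*6 + 5
6 = 1*5 + 1
5 = 5*1 + 0
gcd(247, 270) = 1, so the inverse exists.
Back-substitute for 1:
1 = 1*6 − 1*5
  = −1*17 + 3*6
  = 3*23 − 4*17
  = −4*247 + 43*23
  = 43*270 − 47*247
So 247⁻¹ ≡ −47 ≡ 223 (mod 270).

223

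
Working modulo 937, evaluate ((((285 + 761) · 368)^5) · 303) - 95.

591

285 + 761 = 1046 ≡ 109 (mod 937)
109 · 368 = 40112 ≡ 758 (mod 937)
(758)^5 ≡ 395 (mod 937)
395 · 303 = 119685 ≡ 686 (mod 937)
686 - 95 = 591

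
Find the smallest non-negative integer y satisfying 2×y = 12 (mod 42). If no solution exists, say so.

gcd(2, 42) = 2, and 2 | 12, so solutions exist.
Divide through by 2: 1×y ≡ 6 mod 21.
1⁻¹ ≡ 1 (mod 21).
y ≡ 1×6 ≡ 6 (mod 21).
The smallest non-negative solution is y = 6.

6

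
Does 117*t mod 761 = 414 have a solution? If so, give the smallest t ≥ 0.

706

gcd(117, 761) = 1, so a unique solution mod 761 exists.
117⁻¹ ≡ 748 (mod 761).
t ≡ 748*414 ≡ 706 (mod 761).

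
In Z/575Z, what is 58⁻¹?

347

Apply the Euclidean algorithm and back-substitute:
575 = 9×58 + 53
58 = 1×53 + 5
53 = 10×5 + 3
5 = 1×3 + 2
3 = 1×2 + 1
2 = 2×1 + 0
gcd(58, 575) = 1, so the inverse exists.
Bézout: 1 = 23×575 − 228×58.
So 58⁻¹ ≡ −228 ≡ 347 (mod 575).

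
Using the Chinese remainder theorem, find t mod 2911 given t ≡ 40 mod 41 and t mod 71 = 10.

81

41⁻¹ mod 71: 41*26 ≡ 1 (mod 71), so 41⁻¹ ≡ 26.
t = 40 + 41*((10 − 40)*26 mod 71) = 40 + 41*1 = 81.
Check: 81 mod 41 = 40, 81 mod 71 = 10. ✓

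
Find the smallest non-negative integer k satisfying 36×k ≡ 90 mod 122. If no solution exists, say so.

gcd(36, 122) = 2, and 2 | 90, so solutions exist.
Divide through by 2: 18×k = 45 (mod 61).
18⁻¹ ≡ 17 (mod 61).
k ≡ 17×45 ≡ 33 (mod 61).
The smallest non-negative solution is k = 33.

33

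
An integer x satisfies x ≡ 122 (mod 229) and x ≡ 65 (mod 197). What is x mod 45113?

6763

229⁻¹ mod 197: 229·117 ≡ 1 (mod 197), so 229⁻¹ ≡ 117.
x = 122 + 229·((65 − 122)·117 mod 197) = 122 + 229·29 = 6763.
Check: 6763 mod 229 = 122, 6763 mod 197 = 65. ✓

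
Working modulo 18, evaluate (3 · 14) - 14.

10

3 · 14 = 42 ≡ 6 (mod 18)
6 - 14 = -8 ≡ 10 (mod 18)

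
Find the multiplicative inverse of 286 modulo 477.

477 = 1*286 + 191
286 = 1*191 + 95
191 = 2*95 + 1
95 = 95*1 + 0
gcd(286, 477) = 1, so the inverse exists.
Back-substitute for 1:
1 = 1*191 − 2*95
  = −2*286 + 3*191
  = 3*477 − 5*286
So 286⁻¹ ≡ −5 ≡ 472 (mod 477).

472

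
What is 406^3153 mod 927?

By square-and-multiply:
3153 in binary is 110001010001, i.e. 3153 = 2048 + 1024 + 64 + 16 + 1.
406^1 ≡ 406 (mod 927)
406^2 ≡ 406^2 = 164836 ≡ 757 (mod 927)
406^4 ≡ 757^2 = 573049 ≡ 163 (mod 927)
406^8 ≡ 163^2 = 26569 ≡ 613 (mod 927)
406^16 ≡ 613^2 = 375769 ≡ 334 (mod 927)
406^32 ≡ 334^2 = 111556 ≡ 316 (mod 927)
406^64 ≡ 316^2 = 99856 ≡ 667 (mod 927)
406^128 ≡ 667^2 = 444889 ≡ 856 (mod 927)
406^256 ≡ 856^2 = 732736 ≡ 406 (mod 927)
406^512 ≡ 406^2 = 164836 ≡ 757 (mod 927)
406^1024 ≡ 757^2 = 573049 ≡ 163 (mod 927)
406^2048 ≡ 163^2 = 26569 ≡ 613 (mod 927)
406^3153 = 406^2048 · 406^1024 · 406^64 · 406^16 · 406^1 ≡ 613 · 163 · 667 · 334 · 406 (mod 927).
Accumulate the product:
613 · 163 = 99919 ≡ 730
730 · 667 = 486910 ≡ 235
235 · 334 = 78490 ≡ 622
622 · 406 = 252532 ≡ 388

388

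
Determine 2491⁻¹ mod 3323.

1993

By the extended Euclidean algorithm:
3323 = 1×2491 + 832
2491 = 2×832 + 827
832 = 1×827 + 5
827 = 165×5 + 2
5 = 2×2 + 1
2 = 2×1 + 0
gcd(2491, 3323) = 1, so the inverse exists.
Bézout: 1 = 997×3323 − 1330×2491.
So 2491⁻¹ ≡ −1330 ≡ 1993 (mod 3323).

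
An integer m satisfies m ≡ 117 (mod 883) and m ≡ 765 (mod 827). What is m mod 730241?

323295

883⁻¹ mod 827: 883·192 ≡ 1 (mod 827), so 883⁻¹ ≡ 192.
m = 117 + 883·((765 − 117)·192 mod 827) = 117 + 883·366 = 323295.
Check: 323295 mod 883 = 117, 323295 mod 827 = 765. ✓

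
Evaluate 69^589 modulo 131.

71

Using repeated squaring:
589 in binary is 1001001101, i.e. 589 = 512 + 64 + 8 + 4 + 1.
69^1 ≡ 69 (mod 131)
69^2 ≡ 69^2 = 4761 ≡ 45 (mod 131)
69^4 ≡ 45^2 = 2025 ≡ 60 (mod 131)
69^8 ≡ 60^2 = 3600 ≡ 63 (mod 131)
69^16 ≡ 63^2 = 3969 ≡ 39 (mod 131)
69^32 ≡ 39^2 = 1521 ≡ 80 (mod 131)
69^64 ≡ 80^2 = 6400 ≡ 112 (mod 131)
69^128 ≡ 112^2 = 12544 ≡ 99 (mod 131)
69^256 ≡ 99^2 = 9801 ≡ 107 (mod 131)
69^512 ≡ 107^2 = 11449 ≡ 52 (mod 131)
69^589 = 69^512 × 69^64 × 69^8 × 69^4 × 69^1 ≡ 52 × 112 × 63 × 60 × 69 (mod 131).
Accumulate the product:
52 × 112 = 5824 ≡ 60
60 × 63 = 3780 ≡ 112
112 × 60 = 6720 ≡ 39
39 × 69 = 2691 ≡ 71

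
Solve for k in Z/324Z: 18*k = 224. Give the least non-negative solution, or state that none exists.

no solution

gcd(18, 324) = 18, and 18 does not divide 224.
So the congruence has no solution.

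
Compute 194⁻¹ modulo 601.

By the extended Euclidean algorithm:
601 = 3·194 + 19
194 = 10·19 + 4
19 = 4·4 + 3
4 = 1·3 + 1
3 = 3·1 + 0
gcd(194, 601) = 1, so the inverse exists.
Back-substitute for 1:
1 = 1·4 − 1·3
  = −1·19 + 5·4
  = 5·194 − 51·19
  = −51·601 + 158·194
So 194⁻¹ ≡ 158 (mod 601).

158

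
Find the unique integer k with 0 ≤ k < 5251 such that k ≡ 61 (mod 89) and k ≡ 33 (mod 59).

328

89⁻¹ mod 59: 89*2 ≡ 1 (mod 59), so 89⁻¹ ≡ 2.
k = 61 + 89*((33 − 61)*2 mod 59) = 61 + 89*3 = 328.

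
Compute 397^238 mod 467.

157

By square-and-multiply:
238 in binary is 11101110, i.e. 238 = 128 + 64 + 32 + 8 + 4 + 2.
397^1 ≡ 397 (mod 467)
397^2 ≡ 397^2 = 157609 ≡ 230 (mod 467)
397^4 ≡ 230^2 = 52900 ≡ 129 (mod 467)
397^8 ≡ 129^2 = 16641 ≡ 296 (mod 467)
397^16 ≡ 296^2 = 87616 ≡ 287 (mod 467)
397^32 ≡ 287^2 = 82369 ≡ 177 (mod 467)
397^64 ≡ 177^2 = 31329 ≡ 40 (mod 467)
397^128 ≡ 40^2 = 1600 ≡ 199 (mod 467)
397^238 = 397^128 * 397^64 * 397^32 * 397^8 * 397^4 * 397^2 ≡ 199 * 40 * 177 * 296 * 129 * 230 (mod 467).
Accumulate the product:
199 * 40 = 7960 ≡ 21
21 * 177 = 3717 ≡ 448
448 * 296 = 132608 ≡ 447
447 * 129 = 57663 ≡ 222
222 * 230 = 51060 ≡ 157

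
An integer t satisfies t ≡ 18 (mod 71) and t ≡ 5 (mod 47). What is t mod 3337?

71⁻¹ mod 47: 71*2 ≡ 1 (mod 47), so 71⁻¹ ≡ 2.
t = 18 + 71*((5 − 18)*2 mod 47) = 18 + 71*21 = 1509.

1509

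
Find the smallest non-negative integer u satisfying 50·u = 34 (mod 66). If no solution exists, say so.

gcd(50, 66) = 2, and 2 | 34, so solutions exist.
Divide through by 2: 25·u = 17 (mod 33).
25⁻¹ ≡ 4 (mod 33).
u ≡ 4·17 ≡ 2 (mod 33).
The smallest non-negative solution is u = 2.

2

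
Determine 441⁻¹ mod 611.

363

Run the extended Euclidean algorithm:
611 = 1*441 + 170
441 = 2*170 + 101
170 = 1*101 + 69
101 = 1*69 + 32
69 = 2*32 + 5
32 = 6*5 + 2
5 = 2*2 + 1
2 = 2*1 + 0
gcd(441, 611) = 1, so the inverse exists.
Back-substitute for 1:
1 = 1*5 − 2*2
  = −2*32 + 13*5
  = 13*69 − 28*32
  = −28*101 + 41*69
  = 41*170 − 69*101
  = −69*441 + 179*170
  = 179*611 − 248*441
So 441⁻¹ ≡ −248 ≡ 363 (mod 611).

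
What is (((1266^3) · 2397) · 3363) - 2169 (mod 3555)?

1152

(1266)^3 ≡ 1746 (mod 3555)
1746 · 2397 = 4185162 ≡ 927 (mod 3555)
927 · 3363 = 3117501 ≡ 3321 (mod 3555)
3321 - 2169 = 1152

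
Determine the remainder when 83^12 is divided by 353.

12 in binary is 1100, i.e. 12 = 8 + 4.
83^1 ≡ 83 (mod 353)
83^2 ≡ 83^2 = 6889 ≡ 182 (mod 353)
83^4 ≡ 182^2 = 33124 ≡ 295 (mod 353)
83^8 ≡ 295^2 = 87025 ≡ 187 (mod 353)
83^12 = 83^8 × 83^4 ≡ 187 × 295 (mod 353).
187 × 295 = 55165 ≡ 97 (mod 353).

97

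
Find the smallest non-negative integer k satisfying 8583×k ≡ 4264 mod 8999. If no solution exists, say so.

gcd(8583, 8999) = 1, so a unique solution mod 8999 exists.
8583⁻¹ ≡ 1882 (mod 8999).
k ≡ 1882×4264 ≡ 6739 (mod 8999).

6739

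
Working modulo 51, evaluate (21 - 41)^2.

43

21 - 41 = -20 ≡ 31 (mod 51)
(31)^2 ≡ 43 (mod 51)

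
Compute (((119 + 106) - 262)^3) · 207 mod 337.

247

119 + 106 = 225
225 - 262 = -37 ≡ 300 (mod 337)
(300)^3 ≡ 234 (mod 337)
234 · 207 = 48438 ≡ 247 (mod 337)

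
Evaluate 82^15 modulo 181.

1

Using repeated squaring:
15 in binary is 1111, i.e. 15 = 8 + 4 + 2 + 1.
82^1 ≡ 82 (mod 181)
82^2 ≡ 82^2 = 6724 ≡ 27 (mod 181)
82^4 ≡ 27^2 = 729 ≡ 5 (mod 181)
82^8 ≡ 5^2 = 25 (mod 181)
82^15 = 82^8 × 82^4 × 82^2 × 82^1 ≡ 25 × 5 × 27 × 82 (mod 181).
Accumulate the product:
25 × 5 = 125
125 × 27 = 3375 ≡ 117
117 × 82 = 9594 ≡ 1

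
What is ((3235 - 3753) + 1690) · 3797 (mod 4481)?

451

3235 - 3753 = -518 ≡ 3963 (mod 4481)
3963 + 1690 = 5653 ≡ 1172 (mod 4481)
1172 · 3797 = 4450084 ≡ 451 (mod 4481)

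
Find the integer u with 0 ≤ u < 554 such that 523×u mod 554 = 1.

By the extended Euclidean algorithm:
554 = 1·523 + 31
523 = 16·31 + 27
31 = 1·27 + 4
27 = 6·4 + 3
4 = 1·3 + 1
3 = 3·1 + 0
gcd(523, 554) = 1, so the inverse exists.
Back-substitute for 1:
1 = 1·4 − 1·3
  = −1·27 + 7·4
  = 7·31 − 8·27
  = −8·523 + 135·31
  = 135·554 − 143·523
So 523⁻¹ ≡ −143 ≡ 411 (mod 554).

411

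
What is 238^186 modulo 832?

768

Using repeated squaring:
186 in binary is 10111010, i.e. 186 = 128 + 32 + 16 + 8 + 2.
238^1 ≡ 238 (mod 832)
238^2 ≡ 238^2 = 56644 ≡ 68 (mod 832)
238^4 ≡ 68^2 = 4624 ≡ 464 (mod 832)
238^8 ≡ 464^2 = 215296 ≡ 640 (mod 832)
238^16 ≡ 640^2 = 409600 ≡ 256 (mod 832)
238^32 ≡ 256^2 = 65536 ≡ 640 (mod 832)
238^64 ≡ 640^2 = 409600 ≡ 256 (mod 832)
238^128 ≡ 256^2 = 65536 ≡ 640 (mod 832)
238^186 = 238^128 · 238^32 · 238^16 · 238^8 · 238^2 ≡ 640 · 640 · 256 · 640 · 68 (mod 832).
Accumulate the product:
640 · 640 = 409600 ≡ 256
256 · 256 = 65536 ≡ 640
640 · 640 = 409600 ≡ 256
256 · 68 = 17408 ≡ 768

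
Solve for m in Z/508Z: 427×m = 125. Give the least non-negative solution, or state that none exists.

11

gcd(427, 508) = 1, so a unique solution mod 508 exists.
427⁻¹ ≡ 439 (mod 508).
m ≡ 439×125 ≡ 11 (mod 508).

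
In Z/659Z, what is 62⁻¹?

659 = 10*62 + 39
62 = 1*39 + 23
39 = 1*23 + 16
23 = 1*16 + 7
16 = 2*7 + 2
7 = 3*2 + 1
2 = 2*1 + 0
gcd(62, 659) = 1, so the inverse exists.
Bézout: 1 = −27*659 + 287*62.
So 62⁻¹ ≡ 287 (mod 659).

287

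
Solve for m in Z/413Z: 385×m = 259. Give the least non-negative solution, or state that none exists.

35

gcd(385, 413) = 7, and 7 | 259, so solutions exist.
Divide through by 7: 55×m ≡ 37 mod 59.
55⁻¹ ≡ 44 (mod 59).
m ≡ 44×37 ≡ 35 (mod 59).
The smallest non-negative solution is m = 35.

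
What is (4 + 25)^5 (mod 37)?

14

4 + 25 = 29
(29)^5 ≡ 14 (mod 37)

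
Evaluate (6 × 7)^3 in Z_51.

6 × 7 = 42
(42)^3 ≡ 36 (mod 51)

36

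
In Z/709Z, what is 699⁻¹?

Run the extended Euclidean algorithm:
709 = 1*699 + 10
699 = 69*10 + 9
10 = 1*9 + 1
9 = 9*1 + 0
gcd(699, 709) = 1, so the inverse exists.
Bézout: 1 = 70*709 − 71*699.
So 699⁻¹ ≡ −71 ≡ 638 (mod 709).

638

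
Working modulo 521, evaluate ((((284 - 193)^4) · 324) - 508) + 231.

284 - 193 = 91
(91)^4 ≡ 420 (mod 521)
420 · 324 = 136080 ≡ 99 (mod 521)
99 - 508 = -409 ≡ 112 (mod 521)
112 + 231 = 343

343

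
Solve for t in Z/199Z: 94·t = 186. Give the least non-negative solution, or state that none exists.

129

gcd(94, 199) = 1, so a unique solution mod 199 exists.
94⁻¹ ≡ 36 (mod 199).
t ≡ 36·186 ≡ 129 (mod 199).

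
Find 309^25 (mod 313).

309^1 ≡ 309 (mod 313)
309^2 ≡ 309^2 = 95481 ≡ 16 (mod 313)
309^4 ≡ 16^2 = 256 (mod 313)
309^8 ≡ 256^2 = 65536 ≡ 119 (mod 313)
309^16 ≡ 119^2 = 14161 ≡ 76 (mod 313)
309^25 = 309^16 · 309^8 · 309^1 ≡ 76 · 119 · 309 (mod 313).
Accumulate the product:
76 · 119 = 9044 ≡ 280
280 · 309 = 86520 ≡ 132

132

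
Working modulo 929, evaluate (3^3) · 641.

585

(3)^3 ≡ 27 (mod 929)
27 · 641 = 17307 ≡ 585 (mod 929)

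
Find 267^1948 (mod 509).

Compute successive squares:
1948 in binary is 11110011100, i.e. 1948 = 1024 + 512 + 256 + 128 + 16 + 8 + 4.
267^1 ≡ 267 (mod 509)
267^2 ≡ 267^2 = 71289 ≡ 29 (mod 509)
267^4 ≡ 29^2 = 841 ≡ 332 (mod 509)
267^8 ≡ 332^2 = 110224 ≡ 280 (mod 509)
267^16 ≡ 280^2 = 78400 ≡ 14 (mod 509)
267^32 ≡ 14^2 = 196 (mod 509)
267^64 ≡ 196^2 = 38416 ≡ 241 (mod 509)
267^128 ≡ 241^2 = 58081 ≡ 55 (mod 509)
267^256 ≡ 55^2 = 3025 ≡ 480 (mod 509)
267^512 ≡ 480^2 = 230400 ≡ 332 (mod 509)
267^1024 ≡ 332^2 = 110224 ≡ 280 (mod 509)
267^1948 = 267^1024 · 267^512 · 267^256 · 267^128 · 267^16 · 267^8 · 267^4 ≡ 280 · 332 · 480 · 55 · 14 · 280 · 332 (mod 509).
Accumulate the product:
280 · 332 = 92960 ≡ 322
322 · 480 = 154560 ≡ 333
333 · 55 = 18315 ≡ 500
500 · 14 = 7000 ≡ 383
383 · 280 = 107240 ≡ 350
350 · 332 = 116200 ≡ 148

148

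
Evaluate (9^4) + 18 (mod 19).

5

(9)^4 ≡ 6 (mod 19)
6 + 18 = 24 ≡ 5 (mod 19)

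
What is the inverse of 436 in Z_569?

By the extended Euclidean algorithm:
569 = 1·436 + 133
436 = 3·133 + 37
133 = 3·37 + 22
37 = 1·22 + 15
22 = 1·15 + 7
15 = 2·7 + 1
7 = 7·1 + 0
gcd(436, 569) = 1, so the inverse exists.
Bézout: 1 = −59·569 + 77·436.
So 436⁻¹ ≡ 77 (mod 569).

77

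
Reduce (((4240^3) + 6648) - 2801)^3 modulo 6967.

1441

(4240)^3 ≡ 3611 (mod 6967)
3611 + 6648 = 10259 ≡ 3292 (mod 6967)
3292 - 2801 = 491
(491)^3 ≡ 1441 (mod 6967)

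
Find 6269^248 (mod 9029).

248 in binary is 11111000, i.e. 248 = 128 + 64 + 32 + 16 + 8.
6269^1 ≡ 6269 (mod 9029)
6269^2 ≡ 6269^2 = 39300361 ≡ 6153 (mod 9029)
6269^4 ≡ 6153^2 = 37859409 ≡ 812 (mod 9029)
6269^8 ≡ 812^2 = 659344 ≡ 227 (mod 9029)
6269^16 ≡ 227^2 = 51529 ≡ 6384 (mod 9029)
6269^32 ≡ 6384^2 = 40755456 ≡ 7579 (mod 9029)
6269^64 ≡ 7579^2 = 57441241 ≡ 7772 (mod 9029)
6269^128 ≡ 7772^2 = 60403984 ≡ 9003 (mod 9029)
6269^248 = 6269^128 × 6269^64 × 6269^32 × 6269^16 × 6269^8 ≡ 9003 × 7772 × 7579 × 6384 × 227 (mod 9029).
Accumulate the product:
9003 × 7772 = 69971316 ≡ 5595
5595 × 7579 = 42404505 ≡ 4321
4321 × 6384 = 27585264 ≡ 1669
1669 × 227 = 378863 ≡ 8674

8674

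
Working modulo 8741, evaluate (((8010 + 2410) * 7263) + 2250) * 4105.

8010 + 2410 = 10420 ≡ 1679 (mod 8741)
1679 * 7263 = 12194577 ≡ 882 (mod 8741)
882 + 2250 = 3132
3132 * 4105 = 12856860 ≡ 7590 (mod 8741)

7590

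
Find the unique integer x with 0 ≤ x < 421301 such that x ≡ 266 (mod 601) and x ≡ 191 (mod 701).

601⁻¹ mod 701: 601*7 ≡ 1 (mod 701), so 601⁻¹ ≡ 7.
x = 266 + 601*((191 − 266)*7 mod 701) = 266 + 601*176 = 106042.

106042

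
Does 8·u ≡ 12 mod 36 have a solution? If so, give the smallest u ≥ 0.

gcd(8, 36) = 4, and 4 | 12, so solutions exist.
Divide through by 4: 2·u ≡ 3 mod 9.
2⁻¹ ≡ 5 (mod 9).
u ≡ 5·3 ≡ 6 (mod 9).
The smallest non-negative solution is u = 6.

6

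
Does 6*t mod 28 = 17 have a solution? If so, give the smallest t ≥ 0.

gcd(6, 28) = 2, and 2 does not divide 17.
So the congruence has no solution.

no solution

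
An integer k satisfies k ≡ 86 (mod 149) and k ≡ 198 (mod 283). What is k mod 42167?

149⁻¹ mod 283: 149·19 ≡ 1 (mod 283), so 149⁻¹ ≡ 19.
k = 86 + 149·((198 − 86)·19 mod 283) = 86 + 149·147 = 21989.
Check: 21989 mod 149 = 86, 21989 mod 283 = 198. ✓

21989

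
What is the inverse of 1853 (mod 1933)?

1933 = 1×1853 + 80
1853 = 23×80 + 13
80 = 6×13 + 2
13 = 6×2 + 1
2 = 2×1 + 0
gcd(1853, 1933) = 1, so the inverse exists.
Bézout: 1 = −857×1933 + 894×1853.
So 1853⁻¹ ≡ 894 (mod 1933).

894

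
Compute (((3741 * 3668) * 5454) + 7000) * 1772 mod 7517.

3386

3741 * 3668 = 13721988 ≡ 3463 (mod 7517)
3463 * 5454 = 18887202 ≡ 4498 (mod 7517)
4498 + 7000 = 11498 ≡ 3981 (mod 7517)
3981 * 1772 = 7054332 ≡ 3386 (mod 7517)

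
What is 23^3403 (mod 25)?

3403 in binary is 110101001011, i.e. 3403 = 2048 + 1024 + 256 + 64 + 8 + 2 + 1.
23^1 ≡ 23 (mod 25)
23^2 ≡ 23^2 = 529 ≡ 4 (mod 25)
23^4 ≡ 4^2 = 16 (mod 25)
23^8 ≡ 16^2 = 256 ≡ 6 (mod 25)
23^16 ≡ 6^2 = 36 ≡ 11 (mod 25)
23^32 ≡ 11^2 = 121 ≡ 21 (mod 25)
23^64 ≡ 21^2 = 441 ≡ 16 (mod 25)
23^128 ≡ 16^2 = 256 ≡ 6 (mod 25)
23^256 ≡ 6^2 = 36 ≡ 11 (mod 25)
23^512 ≡ 11^2 = 121 ≡ 21 (mod 25)
23^1024 ≡ 21^2 = 441 ≡ 16 (mod 25)
23^2048 ≡ 16^2 = 256 ≡ 6 (mod 25)
23^3403 = 23^2048 × 23^1024 × 23^256 × 23^64 × 23^8 × 23^2 × 23^1 ≡ 6 × 16 × 11 × 16 × 6 × 4 × 23 (mod 25).
Accumulate the product:
6 × 16 = 96 ≡ 21
21 × 11 = 231 ≡ 6
6 × 16 = 96 ≡ 21
21 × 6 = 126 ≡ 1
1 × 4 = 4
4 × 23 = 92 ≡ 17

17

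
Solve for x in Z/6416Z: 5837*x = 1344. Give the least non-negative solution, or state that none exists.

6048

gcd(5837, 6416) = 1, so a unique solution mod 6416 exists.
5837⁻¹ ≡ 3413 (mod 6416).
x ≡ 3413*1344 ≡ 6048 (mod 6416).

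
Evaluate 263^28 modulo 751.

250

263^1 ≡ 263 (mod 751)
263^2 ≡ 263^2 = 69169 ≡ 77 (mod 751)
263^4 ≡ 77^2 = 5929 ≡ 672 (mod 751)
263^8 ≡ 672^2 = 451584 ≡ 233 (mod 751)
263^16 ≡ 233^2 = 54289 ≡ 217 (mod 751)
263^28 = 263^16 · 263^8 · 263^4 ≡ 217 · 233 · 672 (mod 751).
Accumulate the product:
217 · 233 = 50561 ≡ 244
244 · 672 = 163968 ≡ 250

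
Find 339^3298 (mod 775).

By square-and-multiply:
339^1 ≡ 339 (mod 775)
339^2 ≡ 339^2 = 114921 ≡ 221 (mod 775)
339^4 ≡ 221^2 = 48841 ≡ 16 (mod 775)
339^8 ≡ 16^2 = 256 (mod 775)
339^16 ≡ 256^2 = 65536 ≡ 436 (mod 775)
339^32 ≡ 436^2 = 190096 ≡ 221 (mod 775)
339^64 ≡ 221^2 = 48841 ≡ 16 (mod 775)
339^128 ≡ 16^2 = 256 (mod 775)
339^256 ≡ 256^2 = 65536 ≡ 436 (mod 775)
339^512 ≡ 436^2 = 190096 ≡ 221 (mod 775)
339^1024 ≡ 221^2 = 48841 ≡ 16 (mod 775)
339^2048 ≡ 16^2 = 256 (mod 775)
339^3298 = 339^2048 · 339^1024 · 339^128 · 339^64 · 339^32 · 339^2 ≡ 256 · 16 · 256 · 16 · 221 · 221 (mod 775).
Accumulate the product:
256 · 16 = 4096 ≡ 221
221 · 256 = 56576 ≡ 1
1 · 16 = 16
16 · 221 = 3536 ≡ 436
436 · 221 = 96356 ≡ 256

256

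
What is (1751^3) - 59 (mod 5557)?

5

(1751)^3 ≡ 64 (mod 5557)
64 - 59 = 5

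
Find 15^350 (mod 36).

350 in binary is 101011110, i.e. 350 = 256 + 64 + 16 + 8 + 4 + 2.
15^1 ≡ 15 (mod 36)
15^2 ≡ 15^2 = 225 ≡ 9 (mod 36)
15^4 ≡ 9^2 = 81 ≡ 9 (mod 36)
15^8 ≡ 9^2 = 81 ≡ 9 (mod 36)
15^16 ≡ 9^2 = 81 ≡ 9 (mod 36)
15^32 ≡ 9^2 = 81 ≡ 9 (mod 36)
15^64 ≡ 9^2 = 81 ≡ 9 (mod 36)
15^128 ≡ 9^2 = 81 ≡ 9 (mod 36)
15^256 ≡ 9^2 = 81 ≡ 9 (mod 36)
15^350 = 15^256 · 15^64 · 15^16 · 15^8 · 15^4 · 15^2 ≡ 9 · 9 · 9 · 9 · 9 · 9 (mod 36).
Accumulate the product:
9 · 9 = 81 ≡ 9
9 · 9 = 81 ≡ 9
9 · 9 = 81 ≡ 9
9 · 9 = 81 ≡ 9
9 · 9 = 81 ≡ 9

9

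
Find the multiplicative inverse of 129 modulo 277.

204

277 = 2×129 + 19
129 = 6×19 + 15
19 = 1×15 + 4
15 = 3×4 + 3
4 = 1×3 + 1
3 = 3×1 + 0
gcd(129, 277) = 1, so the inverse exists.
Bézout: 1 = 34×277 − 73×129.
So 129⁻¹ ≡ −73 ≡ 204 (mod 277).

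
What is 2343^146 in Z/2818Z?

2179

146 in binary is 10010010, i.e. 146 = 128 + 16 + 2.
2343^1 ≡ 2343 (mod 2818)
2343^2 ≡ 2343^2 = 5489649 ≡ 185 (mod 2818)
2343^4 ≡ 185^2 = 34225 ≡ 409 (mod 2818)
2343^8 ≡ 409^2 = 167281 ≡ 1019 (mod 2818)
2343^16 ≡ 1019^2 = 1038361 ≡ 1337 (mod 2818)
2343^32 ≡ 1337^2 = 1787569 ≡ 957 (mod 2818)
2343^64 ≡ 957^2 = 915849 ≡ 2817 (mod 2818)
2343^128 ≡ 2817^2 = 7935489 ≡ 1 (mod 2818)
2343^146 = 2343^128 · 2343^16 · 2343^2 ≡ 1 · 1337 · 185 (mod 2818).
Accumulate the product:
1 · 1337 = 1337
1337 · 185 = 247345 ≡ 2179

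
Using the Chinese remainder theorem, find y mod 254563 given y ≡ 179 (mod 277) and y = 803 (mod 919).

277⁻¹ mod 919: 277×637 ≡ 1 (mod 919), so 277⁻¹ ≡ 637.
y = 179 + 277×((803 − 179)×637 mod 919) = 179 + 277×480 = 133139.

133139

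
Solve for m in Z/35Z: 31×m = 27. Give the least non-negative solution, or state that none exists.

2

gcd(31, 35) = 1, so a unique solution mod 35 exists.
31⁻¹ ≡ 26 (mod 35).
m ≡ 26×27 ≡ 2 (mod 35).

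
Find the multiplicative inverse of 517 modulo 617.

By the extended Euclidean algorithm:
617 = 1·517 + 100
517 = 5·100 + 17
100 = 5·17 + 15
17 = 1·15 + 2
15 = 7·2 + 1
2 = 2·1 + 0
gcd(517, 617) = 1, so the inverse exists.
Back-substitute for 1:
1 = 1·15 − 7·2
  = −7·17 + 8·15
  = 8·100 − 47·17
  = −47·517 + 243·100
  = 243·617 − 290·517
So 517⁻¹ ≡ −290 ≡ 327 (mod 617).

327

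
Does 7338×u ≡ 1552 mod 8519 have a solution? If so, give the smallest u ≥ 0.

5452

gcd(7338, 8519) = 1, so a unique solution mod 8519 exists.
7338⁻¹ ≡ 2265 (mod 8519).
u ≡ 2265×1552 ≡ 5452 (mod 8519).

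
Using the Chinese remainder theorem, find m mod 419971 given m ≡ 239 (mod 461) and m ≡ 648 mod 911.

110879

461⁻¹ mod 911: 461*83 ≡ 1 (mod 911), so 461⁻¹ ≡ 83.
m = 239 + 461*((648 − 239)*83 mod 911) = 239 + 461*240 = 110879.
Check: 110879 mod 461 = 239, 110879 mod 911 = 648. ✓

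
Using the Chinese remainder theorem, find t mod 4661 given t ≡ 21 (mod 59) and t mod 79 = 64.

59⁻¹ mod 79: 59×75 ≡ 1 (mod 79), so 59⁻¹ ≡ 75.
t = 21 + 59×((64 − 21)×75 mod 79) = 21 + 59×65 = 3856.
Check: 3856 mod 59 = 21, 3856 mod 79 = 64. ✓

3856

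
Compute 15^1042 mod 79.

67

1042 in binary is 10000010010, i.e. 1042 = 1024 + 16 + 2.
15^1 ≡ 15 (mod 79)
15^2 ≡ 15^2 = 225 ≡ 67 (mod 79)
15^4 ≡ 67^2 = 4489 ≡ 65 (mod 79)
15^8 ≡ 65^2 = 4225 ≡ 38 (mod 79)
15^16 ≡ 38^2 = 1444 ≡ 22 (mod 79)
15^32 ≡ 22^2 = 484 ≡ 10 (mod 79)
15^64 ≡ 10^2 = 100 ≡ 21 (mod 79)
15^128 ≡ 21^2 = 441 ≡ 46 (mod 79)
15^256 ≡ 46^2 = 2116 ≡ 62 (mod 79)
15^512 ≡ 62^2 = 3844 ≡ 52 (mod 79)
15^1024 ≡ 52^2 = 2704 ≡ 18 (mod 79)
15^1042 = 15^1024 · 15^16 · 15^2 ≡ 18 · 22 · 67 (mod 79).
Accumulate the product:
18 · 22 = 396 ≡ 1
1 · 67 = 67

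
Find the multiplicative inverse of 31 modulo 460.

460 = 14·31 + 26
31 = 1·26 + 5
26 = 5·5 + 1
5 = 5·1 + 0
gcd(31, 460) = 1, so the inverse exists.
Bézout: 1 = 6·460 − 89·31.
So 31⁻¹ ≡ −89 ≡ 371 (mod 460).

371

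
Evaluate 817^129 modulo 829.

165

By square-and-multiply:
817^1 ≡ 817 (mod 829)
817^2 ≡ 817^2 = 667489 ≡ 144 (mod 829)
817^4 ≡ 144^2 = 20736 ≡ 11 (mod 829)
817^8 ≡ 11^2 = 121 (mod 829)
817^16 ≡ 121^2 = 14641 ≡ 548 (mod 829)
817^32 ≡ 548^2 = 300304 ≡ 206 (mod 829)
817^64 ≡ 206^2 = 42436 ≡ 157 (mod 829)
817^128 ≡ 157^2 = 24649 ≡ 608 (mod 829)
817^129 = 817^128 × 817^1 ≡ 608 × 817 (mod 829).
608 × 817 = 496736 ≡ 165 (mod 829).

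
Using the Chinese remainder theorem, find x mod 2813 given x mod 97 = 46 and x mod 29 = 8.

240

97⁻¹ mod 29: 97·3 ≡ 1 (mod 29), so 97⁻¹ ≡ 3.
x = 46 + 97·((8 − 46)·3 mod 29) = 46 + 97·2 = 240.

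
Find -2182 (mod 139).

-2182 = -16·139 + 42, so -2182 ≡ 42 (mod 139).

42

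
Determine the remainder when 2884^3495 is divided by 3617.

3495 in binary is 110110100111, i.e. 3495 = 2048 + 1024 + 256 + 128 + 32 + 4 + 2 + 1.
2884^1 ≡ 2884 (mod 3617)
2884^2 ≡ 2884^2 = 8317456 ≡ 1973 (mod 3617)
2884^4 ≡ 1973^2 = 3892729 ≡ 837 (mod 3617)
2884^8 ≡ 837^2 = 700569 ≡ 2488 (mod 3617)
2884^16 ≡ 2488^2 = 6190144 ≡ 1457 (mod 3617)
2884^32 ≡ 1457^2 = 2122849 ≡ 3287 (mod 3617)
2884^64 ≡ 3287^2 = 10804369 ≡ 390 (mod 3617)
2884^128 ≡ 390^2 = 152100 ≡ 186 (mod 3617)
2884^256 ≡ 186^2 = 34596 ≡ 2043 (mod 3617)
2884^512 ≡ 2043^2 = 4173849 ≡ 3448 (mod 3617)
2884^1024 ≡ 3448^2 = 11888704 ≡ 3242 (mod 3617)
2884^2048 ≡ 3242^2 = 10510564 ≡ 3179 (mod 3617)
2884^3495 = 2884^2048 * 2884^1024 * 2884^256 * 2884^128 * 2884^32 * 2884^4 * 2884^2 * 2884^1 ≡ 3179 * 3242 * 2043 * 186 * 3287 * 837 * 1973 * 2884 (mod 3617).
Accumulate the product:
3179 * 3242 = 10306318 ≡ 1485
1485 * 2043 = 3033855 ≡ 2809
2809 * 186 = 522474 ≡ 1626
1626 * 3287 = 5344662 ≡ 2353
2353 * 837 = 1969461 ≡ 1813
1813 * 1973 = 3577049 ≡ 3453
3453 * 2884 = 9958452 ≡ 851

851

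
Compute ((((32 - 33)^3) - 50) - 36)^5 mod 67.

54

32 - 33 = -1 ≡ 66 (mod 67)
(66)^3 ≡ 66 (mod 67)
66 - 50 = 16
16 - 36 = -20 ≡ 47 (mod 67)
(47)^5 ≡ 54 (mod 67)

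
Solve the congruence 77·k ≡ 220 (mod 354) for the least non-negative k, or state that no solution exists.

104

gcd(77, 354) = 1, so a unique solution mod 354 exists.
77⁻¹ ≡ 23 (mod 354).
k ≡ 23·220 ≡ 104 (mod 354).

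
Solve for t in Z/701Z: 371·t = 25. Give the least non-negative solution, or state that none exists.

138

gcd(371, 701) = 1, so a unique solution mod 701 exists.
371⁻¹ ≡ 342 (mod 701).
t ≡ 342·25 ≡ 138 (mod 701).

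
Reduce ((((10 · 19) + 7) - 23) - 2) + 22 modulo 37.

10 · 19 = 190 ≡ 5 (mod 37)
5 + 7 = 12
12 - 23 = -11 ≡ 26 (mod 37)
26 - 2 = 24
24 + 22 = 46 ≡ 9 (mod 37)

9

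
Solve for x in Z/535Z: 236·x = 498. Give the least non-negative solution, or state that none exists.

188

gcd(236, 535) = 1, so a unique solution mod 535 exists.
236⁻¹ ≡ 501 (mod 535).
x ≡ 501·498 ≡ 188 (mod 535).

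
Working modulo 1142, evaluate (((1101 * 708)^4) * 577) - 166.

1101 * 708 = 779508 ≡ 664 (mod 1142)
(664)^4 ≡ 204 (mod 1142)
204 * 577 = 117708 ≡ 82 (mod 1142)
82 - 166 = -84 ≡ 1058 (mod 1142)

1058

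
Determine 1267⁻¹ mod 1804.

1804 = 1·1267 + 537
1267 = 2·537 + 193
537 = 2·193 + 151
193 = 1·151 + 42
151 = 3·42 + 25
42 = 1·25 + 17
25 = 1·17 + 8
17 = 2·8 + 1
8 = 8·1 + 0
gcd(1267, 1804) = 1, so the inverse exists.
Bézout: 1 = −151·1804 + 215·1267.
So 1267⁻¹ ≡ 215 (mod 1804).

215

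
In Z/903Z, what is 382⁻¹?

877

Run the extended Euclidean algorithm:
903 = 2*382 + 139
382 = 2*139 + 104
139 = 1*104 + 35
104 = 2*35 + 34
35 = 1*34 + 1
34 = 34*1 + 0
gcd(382, 903) = 1, so the inverse exists.
Back-substitute for 1:
1 = 1*35 − 1*34
  = −1*104 + 3*35
  = 3*139 − 4*104
  = −4*382 + 11*139
  = 11*903 − 26*382
So 382⁻¹ ≡ −26 ≡ 877 (mod 903).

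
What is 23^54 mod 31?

4

54 in binary is 110110, i.e. 54 = 32 + 16 + 4 + 2.
23^1 ≡ 23 (mod 31)
23^2 ≡ 23^2 = 529 ≡ 2 (mod 31)
23^4 ≡ 2^2 = 4 (mod 31)
23^8 ≡ 4^2 = 16 (mod 31)
23^16 ≡ 16^2 = 256 ≡ 8 (mod 31)
23^32 ≡ 8^2 = 64 ≡ 2 (mod 31)
23^54 = 23^32 · 23^16 · 23^4 · 23^2 ≡ 2 · 8 · 4 · 2 (mod 31).
Accumulate the product:
2 · 8 = 16
16 · 4 = 64 ≡ 2
2 · 2 = 4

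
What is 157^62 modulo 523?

Compute successive squares:
62 in binary is 111110, i.e. 62 = 32 + 16 + 8 + 4 + 2.
157^1 ≡ 157 (mod 523)
157^2 ≡ 157^2 = 24649 ≡ 68 (mod 523)
157^4 ≡ 68^2 = 4624 ≡ 440 (mod 523)
157^8 ≡ 440^2 = 193600 ≡ 90 (mod 523)
157^16 ≡ 90^2 = 8100 ≡ 255 (mod 523)
157^32 ≡ 255^2 = 65025 ≡ 173 (mod 523)
157^62 = 157^32 × 157^16 × 157^8 × 157^4 × 157^2 ≡ 173 × 255 × 90 × 440 × 68 (mod 523).
Accumulate the product:
173 × 255 = 44115 ≡ 183
183 × 90 = 16470 ≡ 257
257 × 440 = 113080 ≡ 112
112 × 68 = 7616 ≡ 294

294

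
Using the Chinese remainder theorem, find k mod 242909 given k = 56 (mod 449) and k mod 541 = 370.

77733

449⁻¹ mod 541: 449·147 ≡ 1 (mod 541), so 449⁻¹ ≡ 147.
k = 56 + 449·((370 − 56)·147 mod 541) = 56 + 449·173 = 77733.
Check: 77733 mod 449 = 56, 77733 mod 541 = 370. ✓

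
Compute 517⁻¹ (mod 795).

163

795 = 1·517 + 278
517 = 1·278 + 239
278 = 1·239 + 39
239 = 6·39 + 5
39 = 7·5 + 4
5 = 1·4 + 1
4 = 4·1 + 0
gcd(517, 795) = 1, so the inverse exists.
Back-substitute for 1:
1 = 1·5 − 1·4
  = −1·39 + 8·5
  = 8·239 − 49·39
  = −49·278 + 57·239
  = 57·517 − 106·278
  = −106·795 + 163·517
So 517⁻¹ ≡ 163 (mod 795).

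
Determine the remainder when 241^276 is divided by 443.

14

Compute successive squares:
276 in binary is 100010100, i.e. 276 = 256 + 16 + 4.
241^1 ≡ 241 (mod 443)
241^2 ≡ 241^2 = 58081 ≡ 48 (mod 443)
241^4 ≡ 48^2 = 2304 ≡ 89 (mod 443)
241^8 ≡ 89^2 = 7921 ≡ 390 (mod 443)
241^16 ≡ 390^2 = 152100 ≡ 151 (mod 443)
241^32 ≡ 151^2 = 22801 ≡ 208 (mod 443)
241^64 ≡ 208^2 = 43264 ≡ 293 (mod 443)
241^128 ≡ 293^2 = 85849 ≡ 350 (mod 443)
241^256 ≡ 350^2 = 122500 ≡ 232 (mod 443)
241^276 = 241^256 · 241^16 · 241^4 ≡ 232 · 151 · 89 (mod 443).
Accumulate the product:
232 · 151 = 35032 ≡ 35
35 · 89 = 3115 ≡ 14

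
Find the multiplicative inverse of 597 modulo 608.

221

608 = 1*597 + 11
597 = 54*11 + 3
11 = 3*3 + 2
3 = 1*2 + 1
2 = 2*1 + 0
gcd(597, 608) = 1, so the inverse exists.
Back-substitute for 1:
1 = 1*3 − 1*2
  = −1*11 + 4*3
  = 4*597 − 217*11
  = −217*608 + 221*597
So 597⁻¹ ≡ 221 (mod 608).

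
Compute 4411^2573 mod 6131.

2573 in binary is 101000001101, i.e. 2573 = 2048 + 512 + 8 + 4 + 1.
4411^1 ≡ 4411 (mod 6131)
4411^2 ≡ 4411^2 = 19456921 ≡ 3258 (mod 6131)
4411^4 ≡ 3258^2 = 10614564 ≡ 1803 (mod 6131)
4411^8 ≡ 1803^2 = 3250809 ≡ 1379 (mod 6131)
4411^16 ≡ 1379^2 = 1901641 ≡ 1031 (mod 6131)
4411^32 ≡ 1031^2 = 1062961 ≡ 2298 (mod 6131)
4411^64 ≡ 2298^2 = 5280804 ≡ 2013 (mod 6131)
4411^128 ≡ 2013^2 = 4052169 ≡ 5709 (mod 6131)
4411^256 ≡ 5709^2 = 32592681 ≡ 285 (mod 6131)
4411^512 ≡ 285^2 = 81225 ≡ 1522 (mod 6131)
4411^1024 ≡ 1522^2 = 2316484 ≡ 5097 (mod 6131)
4411^2048 ≡ 5097^2 = 25979409 ≡ 2362 (mod 6131)
4411^2573 = 4411^2048 × 4411^512 × 4411^8 × 4411^4 × 4411^1 ≡ 2362 × 1522 × 1379 × 1803 × 4411 (mod 6131).
Accumulate the product:
2362 × 1522 = 3594964 ≡ 2198
2198 × 1379 = 3031042 ≡ 2328
2328 × 1803 = 4197384 ≡ 3780
3780 × 4411 = 16673580 ≡ 3391

3391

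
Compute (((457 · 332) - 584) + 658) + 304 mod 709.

457 · 332 = 151724 ≡ 707 (mod 709)
707 - 584 = 123
123 + 658 = 781 ≡ 72 (mod 709)
72 + 304 = 376

376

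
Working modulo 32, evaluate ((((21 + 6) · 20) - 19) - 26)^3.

21 + 6 = 27
27 · 20 = 540 ≡ 28 (mod 32)
28 - 19 = 9
9 - 26 = -17 ≡ 15 (mod 32)
(15)^3 ≡ 15 (mod 32)

15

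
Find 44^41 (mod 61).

55

By square-and-multiply:
41 in binary is 101001, i.e. 41 = 32 + 8 + 1.
44^1 ≡ 44 (mod 61)
44^2 ≡ 44^2 = 1936 ≡ 45 (mod 61)
44^4 ≡ 45^2 = 2025 ≡ 12 (mod 61)
44^8 ≡ 12^2 = 144 ≡ 22 (mod 61)
44^16 ≡ 22^2 = 484 ≡ 57 (mod 61)
44^32 ≡ 57^2 = 3249 ≡ 16 (mod 61)
44^41 = 44^32 · 44^8 · 44^1 ≡ 16 · 22 · 44 (mod 61).
Accumulate the product:
16 · 22 = 352 ≡ 47
47 · 44 = 2068 ≡ 55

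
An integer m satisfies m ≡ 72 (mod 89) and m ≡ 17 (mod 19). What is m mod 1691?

89⁻¹ mod 19: 89×3 ≡ 1 (mod 19), so 89⁻¹ ≡ 3.
m = 72 + 89×((17 − 72)×3 mod 19) = 72 + 89×6 = 606.

606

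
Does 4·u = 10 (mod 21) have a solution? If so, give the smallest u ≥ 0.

gcd(4, 21) = 1, so a unique solution mod 21 exists.
4⁻¹ ≡ 16 (mod 21).
u ≡ 16·10 ≡ 13 (mod 21).

13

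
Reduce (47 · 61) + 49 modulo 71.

5

47 · 61 = 2867 ≡ 27 (mod 71)
27 + 49 = 76 ≡ 5 (mod 71)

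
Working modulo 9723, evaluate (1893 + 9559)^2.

4480

1893 + 9559 = 11452 ≡ 1729 (mod 9723)
(1729)^2 ≡ 4480 (mod 9723)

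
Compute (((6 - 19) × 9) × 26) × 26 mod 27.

6 - 19 = -13 ≡ 14 (mod 27)
14 × 9 = 126 ≡ 18 (mod 27)
18 × 26 = 468 ≡ 9 (mod 27)
9 × 26 = 234 ≡ 18 (mod 27)

18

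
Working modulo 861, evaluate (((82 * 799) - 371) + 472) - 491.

82 * 799 = 65518 ≡ 82 (mod 861)
82 - 371 = -289 ≡ 572 (mod 861)
572 + 472 = 1044 ≡ 183 (mod 861)
183 - 491 = -308 ≡ 553 (mod 861)

553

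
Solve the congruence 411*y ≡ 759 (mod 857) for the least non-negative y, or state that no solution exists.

177

gcd(411, 857) = 1, so a unique solution mod 857 exists.
411⁻¹ ≡ 759 (mod 857).
y ≡ 759*759 ≡ 177 (mod 857).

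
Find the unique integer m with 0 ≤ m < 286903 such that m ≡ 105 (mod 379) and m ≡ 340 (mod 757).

178235

379⁻¹ mod 757: 379*2 ≡ 1 (mod 757), so 379⁻¹ ≡ 2.
m = 105 + 379*((340 − 105)*2 mod 757) = 105 + 379*470 = 178235.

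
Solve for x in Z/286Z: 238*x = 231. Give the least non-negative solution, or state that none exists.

gcd(238, 286) = 2, and 2 does not divide 231.
So the congruence has no solution.

no solution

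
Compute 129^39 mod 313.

308

By square-and-multiply:
39 in binary is 100111, i.e. 39 = 32 + 4 + 2 + 1.
129^1 ≡ 129 (mod 313)
129^2 ≡ 129^2 = 16641 ≡ 52 (mod 313)
129^4 ≡ 52^2 = 2704 ≡ 200 (mod 313)
129^8 ≡ 200^2 = 40000 ≡ 249 (mod 313)
129^16 ≡ 249^2 = 62001 ≡ 27 (mod 313)
129^32 ≡ 27^2 = 729 ≡ 103 (mod 313)
129^39 = 129^32 × 129^4 × 129^2 × 129^1 ≡ 103 × 200 × 52 × 129 (mod 313).
Accumulate the product:
103 × 200 = 20600 ≡ 255
255 × 52 = 13260 ≡ 114
114 × 129 = 14706 ≡ 308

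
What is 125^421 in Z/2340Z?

Using repeated squaring:
421 in binary is 110100101, i.e. 421 = 256 + 128 + 32 + 4 + 1.
125^1 ≡ 125 (mod 2340)
125^2 ≡ 125^2 = 15625 ≡ 1585 (mod 2340)
125^4 ≡ 1585^2 = 2512225 ≡ 1405 (mod 2340)
125^8 ≡ 1405^2 = 1974025 ≡ 1405 (mod 2340)
125^16 ≡ 1405^2 = 1974025 ≡ 1405 (mod 2340)
125^32 ≡ 1405^2 = 1974025 ≡ 1405 (mod 2340)
125^64 ≡ 1405^2 = 1974025 ≡ 1405 (mod 2340)
125^128 ≡ 1405^2 = 1974025 ≡ 1405 (mod 2340)
125^256 ≡ 1405^2 = 1974025 ≡ 1405 (mod 2340)
125^421 = 125^256 · 125^128 · 125^32 · 125^4 · 125^1 ≡ 1405 · 1405 · 1405 · 1405 · 125 (mod 2340).
Accumulate the product:
1405 · 1405 = 1974025 ≡ 1405
1405 · 1405 = 1974025 ≡ 1405
1405 · 1405 = 1974025 ≡ 1405
1405 · 125 = 175625 ≡ 125

125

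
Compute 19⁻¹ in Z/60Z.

19

Run the extended Euclidean algorithm:
60 = 3×19 + 3
19 = 6×3 + 1
3 = 3×1 + 0
gcd(19, 60) = 1, so the inverse exists.
Back-substitute for 1:
1 = 1×19 − 6×3
  = −6×60 + 19×19
So 19⁻¹ ≡ 19 (mod 60).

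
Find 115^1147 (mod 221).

106

1147 in binary is 10001111011, i.e. 1147 = 1024 + 64 + 32 + 16 + 8 + 2 + 1.
115^1 ≡ 115 (mod 221)
115^2 ≡ 115^2 = 13225 ≡ 186 (mod 221)
115^4 ≡ 186^2 = 34596 ≡ 120 (mod 221)
115^8 ≡ 120^2 = 14400 ≡ 35 (mod 221)
115^16 ≡ 35^2 = 1225 ≡ 120 (mod 221)
115^32 ≡ 120^2 = 14400 ≡ 35 (mod 221)
115^64 ≡ 35^2 = 1225 ≡ 120 (mod 221)
115^128 ≡ 120^2 = 14400 ≡ 35 (mod 221)
115^256 ≡ 35^2 = 1225 ≡ 120 (mod 221)
115^512 ≡ 120^2 = 14400 ≡ 35 (mod 221)
115^1024 ≡ 35^2 = 1225 ≡ 120 (mod 221)
115^1147 = 115^1024 * 115^64 * 115^32 * 115^16 * 115^8 * 115^2 * 115^1 ≡ 120 * 120 * 35 * 120 * 35 * 186 * 115 (mod 221).
Accumulate the product:
120 * 120 = 14400 ≡ 35
35 * 35 = 1225 ≡ 120
120 * 120 = 14400 ≡ 35
35 * 35 = 1225 ≡ 120
120 * 186 = 22320 ≡ 220
220 * 115 = 25300 ≡ 106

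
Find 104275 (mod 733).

104275 = 142×733 + 189, so 104275 ≡ 189 (mod 733).

189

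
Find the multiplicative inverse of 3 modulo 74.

Run the extended Euclidean algorithm:
74 = 24·3 + 2
3 = 1·2 + 1
2 = 2·1 + 0
gcd(3, 74) = 1, so the inverse exists.
Back-substitute for 1:
1 = 1·3 − 1·2
  = −1·74 + 25·3
So 3⁻¹ ≡ 25 (mod 74).

25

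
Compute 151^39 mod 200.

151

By square-and-multiply:
39 in binary is 100111, i.e. 39 = 32 + 4 + 2 + 1.
151^1 ≡ 151 (mod 200)
151^2 ≡ 151^2 = 22801 ≡ 1 (mod 200)
151^4 ≡ 1^2 = 1 (mod 200)
151^8 ≡ 1^2 = 1 (mod 200)
151^16 ≡ 1^2 = 1 (mod 200)
151^32 ≡ 1^2 = 1 (mod 200)
151^39 = 151^32 · 151^4 · 151^2 · 151^1 ≡ 1 · 1 · 1 · 151 (mod 200).
Accumulate the product:
1 · 1 = 1
1 · 1 = 1
1 · 151 = 151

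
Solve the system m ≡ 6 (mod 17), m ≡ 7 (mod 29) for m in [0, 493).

17⁻¹ mod 29: 17·12 ≡ 1 (mod 29), so 17⁻¹ ≡ 12.
m = 6 + 17·((7 − 6)·12 mod 29) = 6 + 17·12 = 210.

210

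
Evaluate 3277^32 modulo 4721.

Compute successive squares:
3277^1 ≡ 3277 (mod 4721)
3277^2 ≡ 3277^2 = 10738729 ≡ 3175 (mod 4721)
3277^4 ≡ 3175^2 = 10080625 ≡ 1290 (mod 4721)
3277^8 ≡ 1290^2 = 1664100 ≡ 2308 (mod 4721)
3277^16 ≡ 2308^2 = 5326864 ≡ 1576 (mod 4721)
3277^32 ≡ 1576^2 = 2483776 ≡ 530 (mod 4721)
So 3277^32 ≡ 530 (mod 4721).

530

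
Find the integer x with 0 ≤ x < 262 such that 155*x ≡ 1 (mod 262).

71

By the extended Euclidean algorithm:
262 = 1*155 + 107
155 = 1*107 + 48
107 = 2*48 + 11
48 = 4*11 + 4
11 = 2*4 + 3
4 = 1*3 + 1
3 = 3*1 + 0
gcd(155, 262) = 1, so the inverse exists.
Back-substitute for 1:
1 = 1*4 − 1*3
  = −1*11 + 3*4
  = 3*48 − 13*11
  = −13*107 + 29*48
  = 29*155 − 42*107
  = −42*262 + 71*155
So 155⁻¹ ≡ 71 (mod 262).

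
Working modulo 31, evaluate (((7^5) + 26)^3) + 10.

(7)^5 ≡ 5 (mod 31)
5 + 26 = 31 ≡ 0 (mod 31)
(0)^3 ≡ 0 (mod 31)
0 + 10 = 10

10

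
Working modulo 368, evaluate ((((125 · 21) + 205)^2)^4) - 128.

80

125 · 21 = 2625 ≡ 49 (mod 368)
49 + 205 = 254
(254)^2 ≡ 116 (mod 368)
(116)^4 ≡ 208 (mod 368)
208 - 128 = 80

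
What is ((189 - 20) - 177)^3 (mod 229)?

189 - 20 = 169
169 - 177 = -8 ≡ 221 (mod 229)
(221)^3 ≡ 175 (mod 229)

175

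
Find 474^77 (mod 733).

474^1 ≡ 474 (mod 733)
474^2 ≡ 474^2 = 224676 ≡ 378 (mod 733)
474^4 ≡ 378^2 = 142884 ≡ 682 (mod 733)
474^8 ≡ 682^2 = 465124 ≡ 402 (mod 733)
474^16 ≡ 402^2 = 161604 ≡ 344 (mod 733)
474^32 ≡ 344^2 = 118336 ≡ 323 (mod 733)
474^64 ≡ 323^2 = 104329 ≡ 243 (mod 733)
474^77 = 474^64 · 474^8 · 474^4 · 474^1 ≡ 243 · 402 · 682 · 474 (mod 733).
Accumulate the product:
243 · 402 = 97686 ≡ 197
197 · 682 = 134354 ≡ 215
215 · 474 = 101910 ≡ 23

23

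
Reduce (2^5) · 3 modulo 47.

(2)^5 ≡ 32 (mod 47)
32 · 3 = 96 ≡ 2 (mod 47)

2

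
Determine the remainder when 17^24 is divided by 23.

24 in binary is 11000, i.e. 24 = 16 + 8.
17^1 ≡ 17 (mod 23)
17^2 ≡ 17^2 = 289 ≡ 13 (mod 23)
17^4 ≡ 13^2 = 169 ≡ 8 (mod 23)
17^8 ≡ 8^2 = 64 ≡ 18 (mod 23)
17^16 ≡ 18^2 = 324 ≡ 2 (mod 23)
17^24 = 17^16 × 17^8 ≡ 2 × 18 (mod 23).
2 × 18 = 36 ≡ 13 (mod 23).

13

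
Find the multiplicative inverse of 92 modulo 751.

751 = 8×92 + 15
92 = 6×15 + 2
15 = 7×2 + 1
2 = 2×1 + 0
gcd(92, 751) = 1, so the inverse exists.
Bézout: 1 = 43×751 − 351×92.
So 92⁻¹ ≡ −351 ≡ 400 (mod 751).

400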